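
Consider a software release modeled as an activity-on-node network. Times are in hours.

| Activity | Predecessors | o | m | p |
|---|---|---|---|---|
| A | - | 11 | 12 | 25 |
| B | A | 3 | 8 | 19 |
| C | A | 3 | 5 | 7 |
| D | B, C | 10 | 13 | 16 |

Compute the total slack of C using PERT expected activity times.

4 hours

te_A = (11 + 4·12 + 25)/6 = 84/6 = 14
te_B = (3 + 4·8 + 19)/6 = 54/6 = 9
te_C = (3 + 4·5 + 7)/6 = 30/6 = 5
te_D = (10 + 4·13 + 16)/6 = 78/6 = 13

Forward pass:
ES_A = 0; EF_A = 14
ES_B = 14; EF_B = 14+9 = 23
ES_C = 14; EF_C = 14+5 = 19
ES_D = max(EF_B=23, EF_C=19) = 23; EF_D = 23+13 = 36
Expected project duration μ = 36 hours. Critical path: A → B → D.

Backward pass:
LF_D = 36; LS_D = 36−13 = 23
LF_C = LS_D = 23; LS_C = 23−5 = 18
LF_B = LS_D = 23; LS_B = 23−9 = 14
LF_A = min(LS_B=14, LS_C=18) = 14; LS_A = 14−14 = 0
Slack_C = LS_C − ES_C = 18 − 14 = 4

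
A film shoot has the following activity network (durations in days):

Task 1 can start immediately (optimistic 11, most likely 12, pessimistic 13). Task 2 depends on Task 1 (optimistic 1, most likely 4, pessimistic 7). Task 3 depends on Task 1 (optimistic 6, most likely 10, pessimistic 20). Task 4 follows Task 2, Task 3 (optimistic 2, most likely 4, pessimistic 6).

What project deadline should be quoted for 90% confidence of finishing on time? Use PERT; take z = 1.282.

te_Task 1 = (11 + 4·12 + 13)/6 = 72/6 = 12; σ²_Task 1 = ((13−11)/6)² = 0.111
te_Task 2 = (1 + 4·4 + 7)/6 = 24/6 = 4; σ²_Task 2 = ((7−1)/6)² = 1.000
te_Task 3 = (6 + 4·10 + 20)/6 = 66/6 = 11; σ²_Task 3 = ((20−6)/6)² = 5.444
te_Task 4 = (2 + 4·4 + 6)/6 = 24/6 = 4; σ²_Task 4 = ((6−2)/6)² = 0.444

Forward pass:
ES_Task 1 = 0; EF_Task 1 = 12
ES_Task 2 = 12; EF_Task 2 = 12+4 = 16
ES_Task 3 = 12; EF_Task 3 = 12+11 = 23
ES_Task 4 = max(EF_Task 2=16, EF_Task 3=23) = 23; EF_Task 4 = 23+4 = 27
Expected project duration μ = 27 days. Critical path: Task 1 → Task 3 → Task 4.

Variance along critical path = 0.111 + 5.444 + 0.444 = 6.000; σ = 2.449 days.
D = μ + z·σ = 27 + 1.282·2.449 = 30.1 days

30.1 days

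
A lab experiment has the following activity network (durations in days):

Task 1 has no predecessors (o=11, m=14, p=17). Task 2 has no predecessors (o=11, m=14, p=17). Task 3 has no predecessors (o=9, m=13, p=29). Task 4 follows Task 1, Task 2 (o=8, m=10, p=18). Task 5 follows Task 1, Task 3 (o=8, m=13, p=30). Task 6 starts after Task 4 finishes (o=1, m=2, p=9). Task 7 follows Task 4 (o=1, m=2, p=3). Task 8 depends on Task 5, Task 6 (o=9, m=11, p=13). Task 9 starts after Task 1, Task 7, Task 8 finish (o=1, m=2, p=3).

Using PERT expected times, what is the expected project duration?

te_Task 1 = (11 + 4·14 + 17)/6 = 84/6 = 14
te_Task 2 = (11 + 4·14 + 17)/6 = 84/6 = 14
te_Task 3 = (9 + 4·13 + 29)/6 = 90/6 = 15
te_Task 4 = (8 + 4·10 + 18)/6 = 66/6 = 11
te_Task 5 = (8 + 4·13 + 30)/6 = 90/6 = 15
te_Task 6 = (1 + 4·2 + 9)/6 = 18/6 = 3
te_Task 7 = (1 + 4·2 + 3)/6 = 12/6 = 2
te_Task 8 = (9 + 4·11 + 13)/6 = 66/6 = 11
te_Task 9 = (1 + 4·2 + 3)/6 = 12/6 = 2

Forward pass:
ES_Task 1 = 0; EF_Task 1 = 14
ES_Task 2 = 0; EF_Task 2 = 14
ES_Task 3 = 0; EF_Task 3 = 15
ES_Task 4 = max(EF_Task 1=14, EF_Task 2=14) = 14; EF_Task 4 = 14+11 = 25
ES_Task 5 = max(EF_Task 1=14, EF_Task 3=15) = 15; EF_Task 5 = 15+15 = 30
ES_Task 6 = 25; EF_Task 6 = 25+3 = 28
ES_Task 7 = 25; EF_Task 7 = 25+2 = 27
ES_Task 8 = max(EF_Task 5=30, EF_Task 6=28) = 30; EF_Task 8 = 30+11 = 41
ES_Task 9 = max(EF_Task 1=14, EF_Task 7=27, EF_Task 8=41) = 41; EF_Task 9 = 41+2 = 43
Expected project duration μ = 43 days. Critical path: Task 3 → Task 5 → Task 8 → Task 9.

43 days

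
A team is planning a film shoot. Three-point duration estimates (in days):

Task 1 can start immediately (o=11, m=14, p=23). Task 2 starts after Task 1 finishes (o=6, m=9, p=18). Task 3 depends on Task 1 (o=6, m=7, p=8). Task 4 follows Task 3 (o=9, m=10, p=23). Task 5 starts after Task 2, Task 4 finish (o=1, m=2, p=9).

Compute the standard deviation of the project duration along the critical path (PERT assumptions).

te_Task 1 = (11 + 4·14 + 23)/6 = 90/6 = 15; σ²_Task 1 = ((23−11)/6)² = 4.000
te_Task 2 = (6 + 4·9 + 18)/6 = 60/6 = 10; σ²_Task 2 = ((18−6)/6)² = 4.000
te_Task 3 = (6 + 4·7 + 8)/6 = 42/6 = 7; σ²_Task 3 = ((8−6)/6)² = 0.111
te_Task 4 = (9 + 4·10 + 23)/6 = 72/6 = 12; σ²_Task 4 = ((23−9)/6)² = 5.444
te_Task 5 = (1 + 4·2 + 9)/6 = 18/6 = 3; σ²_Task 5 = ((9−1)/6)² = 1.778

Forward pass:
ES_Task 1 = 0; EF_Task 1 = 15
ES_Task 2 = 15; EF_Task 2 = 15+10 = 25
ES_Task 3 = 15; EF_Task 3 = 15+7 = 22
ES_Task 4 = 22; EF_Task 4 = 22+12 = 34
ES_Task 5 = max(EF_Task 2=25, EF_Task 4=34) = 34; EF_Task 5 = 34+3 = 37
Expected project duration μ = 37 days. Critical path: Task 1 → Task 3 → Task 4 → Task 5.

Variance along critical path = 4.000 + 0.111 + 5.444 + 1.778 = 11.333
σ = √11.333 = 3.367 days

3.37 days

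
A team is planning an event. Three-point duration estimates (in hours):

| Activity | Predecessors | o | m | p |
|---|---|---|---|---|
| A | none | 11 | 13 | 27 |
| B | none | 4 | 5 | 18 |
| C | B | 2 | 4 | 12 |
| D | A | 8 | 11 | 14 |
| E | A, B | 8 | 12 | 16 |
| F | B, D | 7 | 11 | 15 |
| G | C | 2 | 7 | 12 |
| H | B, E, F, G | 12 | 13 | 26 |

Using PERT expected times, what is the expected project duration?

52 hours

te_A = (11 + 4·13 + 27)/6 = 90/6 = 15
te_B = (4 + 4·5 + 18)/6 = 42/6 = 7
te_C = (2 + 4·4 + 12)/6 = 30/6 = 5
te_D = (8 + 4·11 + 14)/6 = 66/6 = 11
te_E = (8 + 4·12 + 16)/6 = 72/6 = 12
te_F = (7 + 4·11 + 15)/6 = 66/6 = 11
te_G = (2 + 4·7 + 12)/6 = 42/6 = 7
te_H = (12 + 4·13 + 26)/6 = 90/6 = 15

Forward pass:
ES_A = 0; EF_A = 15
ES_B = 0; EF_B = 7
ES_C = 7; EF_C = 7+5 = 12
ES_D = 15; EF_D = 15+11 = 26
ES_E = max(EF_A=15, EF_B=7) = 15; EF_E = 15+12 = 27
ES_F = max(EF_B=7, EF_D=26) = 26; EF_F = 26+11 = 37
ES_G = 12; EF_G = 12+7 = 19
ES_H = max(EF_B=7, EF_E=27, EF_F=37, EF_G=19) = 37; EF_H = 37+15 = 52
Expected project duration μ = 52 hours. Critical path: A → D → F → H.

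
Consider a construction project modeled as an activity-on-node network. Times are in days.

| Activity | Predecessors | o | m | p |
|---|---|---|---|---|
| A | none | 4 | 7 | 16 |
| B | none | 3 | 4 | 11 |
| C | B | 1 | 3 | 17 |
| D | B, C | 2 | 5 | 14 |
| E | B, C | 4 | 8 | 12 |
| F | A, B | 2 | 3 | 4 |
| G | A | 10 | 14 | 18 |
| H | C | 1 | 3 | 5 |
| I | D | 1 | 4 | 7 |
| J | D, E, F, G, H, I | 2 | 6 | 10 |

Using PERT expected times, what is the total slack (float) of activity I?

te_A = (4 + 4·7 + 16)/6 = 48/6 = 8
te_B = (3 + 4·4 + 11)/6 = 30/6 = 5
te_C = (1 + 4·3 + 17)/6 = 30/6 = 5
te_D = (2 + 4·5 + 14)/6 = 36/6 = 6
te_E = (4 + 4·8 + 12)/6 = 48/6 = 8
te_F = (2 + 4·3 + 4)/6 = 18/6 = 3
te_G = (10 + 4·14 + 18)/6 = 84/6 = 14
te_H = (1 + 4·3 + 5)/6 = 18/6 = 3
te_I = (1 + 4·4 + 7)/6 = 24/6 = 4
te_J = (2 + 4·6 + 10)/6 = 36/6 = 6

Forward pass:
ES_A = 0; EF_A = 8
ES_B = 0; EF_B = 5
ES_C = 5; EF_C = 5+5 = 10
ES_D = max(EF_B=5, EF_C=10) = 10; EF_D = 10+6 = 16
ES_E = max(EF_B=5, EF_C=10) = 10; EF_E = 10+8 = 18
ES_F = max(EF_A=8, EF_B=5) = 8; EF_F = 8+3 = 11
ES_G = 8; EF_G = 8+14 = 22
ES_H = 10; EF_H = 10+3 = 13
ES_I = 16; EF_I = 16+4 = 20
ES_J = max(EF_D=16, EF_E=18, EF_F=11, EF_G=22, EF_H=13, EF_I=20) = 22; EF_J = 22+6 = 28
Expected project duration μ = 28 days. Critical path: A → G → J.

Backward pass:
LF_J = 28; LS_J = 28−6 = 22
LF_I = LS_J = 22; LS_I = 22−4 = 18
LF_H = LS_J = 22; LS_H = 22−3 = 19
LF_G = LS_J = 22; LS_G = 22−14 = 8
LF_F = LS_J = 22; LS_F = 22−3 = 19
LF_E = LS_J = 22; LS_E = 22−8 = 14
LF_D = min(LS_I=18, LS_J=22) = 18; LS_D = 18−6 = 12
LF_C = min(LS_D=12, LS_E=14, LS_H=19) = 12; LS_C = 12−5 = 7
LF_B = min(LS_C=7, LS_D=12, LS_E=14, LS_F=19) = 7; LS_B = 7−5 = 2
LF_A = min(LS_F=19, LS_G=8) = 8; LS_A = 8−8 = 0
Slack_I = LS_I − ES_I = 18 − 16 = 2

2 days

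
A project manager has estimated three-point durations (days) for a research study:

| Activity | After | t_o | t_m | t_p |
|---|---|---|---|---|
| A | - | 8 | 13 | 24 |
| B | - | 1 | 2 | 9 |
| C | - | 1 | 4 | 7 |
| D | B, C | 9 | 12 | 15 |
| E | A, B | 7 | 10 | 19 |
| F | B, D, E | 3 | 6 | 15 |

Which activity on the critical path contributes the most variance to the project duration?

te_A = (8 + 4·13 + 24)/6 = 84/6 = 14; σ²_A = ((24−8)/6)² = 7.111
te_B = (1 + 4·2 + 9)/6 = 18/6 = 3; σ²_B = ((9−1)/6)² = 1.778
te_C = (1 + 4·4 + 7)/6 = 24/6 = 4; σ²_C = ((7−1)/6)² = 1.000
te_D = (9 + 4·12 + 15)/6 = 72/6 = 12; σ²_D = ((15−9)/6)² = 1.000
te_E = (7 + 4·10 + 19)/6 = 66/6 = 11; σ²_E = ((19−7)/6)² = 4.000
te_F = (3 + 4·6 + 15)/6 = 42/6 = 7; σ²_F = ((15−3)/6)² = 4.000

Forward pass:
ES_A = 0; EF_A = 14
ES_B = 0; EF_B = 3
ES_C = 0; EF_C = 4
ES_D = max(EF_B=3, EF_C=4) = 4; EF_D = 4+12 = 16
ES_E = max(EF_A=14, EF_B=3) = 14; EF_E = 14+11 = 25
ES_F = max(EF_B=3, EF_D=16, EF_E=25) = 25; EF_F = 25+7 = 32
Expected project duration μ = 32 days. Critical path: A → E → F.

Variances on critical path: σ²_A=7.111, σ²_E=4.000, σ²_F=4.000.
Largest is σ²_A = 7.111.

A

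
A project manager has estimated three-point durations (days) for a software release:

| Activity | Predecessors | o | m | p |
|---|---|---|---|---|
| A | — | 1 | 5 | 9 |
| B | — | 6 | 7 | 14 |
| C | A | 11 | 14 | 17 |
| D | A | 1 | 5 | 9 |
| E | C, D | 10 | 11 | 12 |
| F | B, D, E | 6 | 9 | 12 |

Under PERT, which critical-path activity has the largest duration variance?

te_A = (1 + 4·5 + 9)/6 = 30/6 = 5; σ²_A = ((9−1)/6)² = 1.778
te_B = (6 + 4·7 + 14)/6 = 48/6 = 8; σ²_B = ((14−6)/6)² = 1.778
te_C = (11 + 4·14 + 17)/6 = 84/6 = 14; σ²_C = ((17−11)/6)² = 1.000
te_D = (1 + 4·5 + 9)/6 = 30/6 = 5; σ²_D = ((9−1)/6)² = 1.778
te_E = (10 + 4·11 + 12)/6 = 66/6 = 11; σ²_E = ((12−10)/6)² = 0.111
te_F = (6 + 4·9 + 12)/6 = 54/6 = 9; σ²_F = ((12−6)/6)² = 1.000

Forward pass:
ES_A = 0; EF_A = 5
ES_B = 0; EF_B = 8
ES_C = 5; EF_C = 5+14 = 19
ES_D = 5; EF_D = 5+5 = 10
ES_E = max(EF_C=19, EF_D=10) = 19; EF_E = 19+11 = 30
ES_F = max(EF_B=8, EF_D=10, EF_E=30) = 30; EF_F = 30+9 = 39
Expected project duration μ = 39 days. Critical path: A → C → E → F.

Variances on critical path: σ²_A=1.778, σ²_C=1.000, σ²_E=0.111, σ²_F=1.000.
Largest is σ²_A = 1.778.

A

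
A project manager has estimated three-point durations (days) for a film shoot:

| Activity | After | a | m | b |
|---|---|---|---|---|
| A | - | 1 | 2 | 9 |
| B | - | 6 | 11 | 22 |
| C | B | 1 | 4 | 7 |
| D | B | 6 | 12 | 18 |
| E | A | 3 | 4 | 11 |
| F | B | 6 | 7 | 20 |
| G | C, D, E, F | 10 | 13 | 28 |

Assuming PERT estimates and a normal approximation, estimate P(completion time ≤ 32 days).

0.059

te_A = (1 + 4·2 + 9)/6 = 18/6 = 3; σ²_A = ((9−1)/6)² = 1.778
te_B = (6 + 4·11 + 22)/6 = 72/6 = 12; σ²_B = ((22−6)/6)² = 7.111
te_C = (1 + 4·4 + 7)/6 = 24/6 = 4; σ²_C = ((7−1)/6)² = 1.000
te_D = (6 + 4·12 + 18)/6 = 72/6 = 12; σ²_D = ((18−6)/6)² = 4.000
te_E = (3 + 4·4 + 11)/6 = 30/6 = 5; σ²_E = ((11−3)/6)² = 1.778
te_F = (6 + 4·7 + 20)/6 = 54/6 = 9; σ²_F = ((20−6)/6)² = 5.444
te_G = (10 + 4·13 + 28)/6 = 90/6 = 15; σ²_G = ((28−10)/6)² = 9.000

Forward pass:
ES_A = 0; EF_A = 3
ES_B = 0; EF_B = 12
ES_C = 12; EF_C = 12+4 = 16
ES_D = 12; EF_D = 12+12 = 24
ES_E = 3; EF_E = 3+5 = 8
ES_F = 12; EF_F = 12+9 = 21
ES_G = max(EF_C=16, EF_D=24, EF_E=8, EF_F=21) = 24; EF_G = 24+15 = 39
Expected project duration μ = 39 days. Critical path: B → D → G.

Variance along critical path = 7.111 + 4.000 + 9.000 = 20.111; σ = √20.111 = 4.485 days.
Z = (32 − 39) / 4.485 = -1.561
P(T ≤ 32) = Φ(-1.561) ≈ 0.059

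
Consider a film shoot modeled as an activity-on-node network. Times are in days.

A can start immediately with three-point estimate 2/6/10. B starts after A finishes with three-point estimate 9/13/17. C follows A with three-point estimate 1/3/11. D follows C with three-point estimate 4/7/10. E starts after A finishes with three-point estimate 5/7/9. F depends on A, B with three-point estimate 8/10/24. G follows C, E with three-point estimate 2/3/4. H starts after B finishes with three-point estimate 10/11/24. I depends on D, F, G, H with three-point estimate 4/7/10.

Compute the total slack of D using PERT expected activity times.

15 days

te_A = (2 + 4·6 + 10)/6 = 36/6 = 6
te_B = (9 + 4·13 + 17)/6 = 78/6 = 13
te_C = (1 + 4·3 + 11)/6 = 24/6 = 4
te_D = (4 + 4·7 + 10)/6 = 42/6 = 7
te_E = (5 + 4·7 + 9)/6 = 42/6 = 7
te_F = (8 + 4·10 + 24)/6 = 72/6 = 12
te_G = (2 + 4·3 + 4)/6 = 18/6 = 3
te_H = (10 + 4·11 + 24)/6 = 78/6 = 13
te_I = (4 + 4·7 + 10)/6 = 42/6 = 7

Forward pass:
ES_A = 0; EF_A = 6
ES_B = 6; EF_B = 6+13 = 19
ES_C = 6; EF_C = 6+4 = 10
ES_D = 10; EF_D = 10+7 = 17
ES_E = 6; EF_E = 6+7 = 13
ES_F = max(EF_A=6, EF_B=19) = 19; EF_F = 19+12 = 31
ES_G = max(EF_C=10, EF_E=13) = 13; EF_G = 13+3 = 16
ES_H = 19; EF_H = 19+13 = 32
ES_I = max(EF_D=17, EF_F=31, EF_G=16, EF_H=32) = 32; EF_I = 32+7 = 39
Expected project duration μ = 39 days. Critical path: A → B → H → I.

Backward pass:
LF_I = 39; LS_I = 39−7 = 32
LF_H = LS_I = 32; LS_H = 32−13 = 19
LF_G = LS_I = 32; LS_G = 32−3 = 29
LF_F = LS_I = 32; LS_F = 32−12 = 20
LF_E = LS_G = 29; LS_E = 29−7 = 22
LF_D = LS_I = 32; LS_D = 32−7 = 25
LF_C = min(LS_D=25, LS_G=29) = 25; LS_C = 25−4 = 21
LF_B = min(LS_F=20, LS_H=19) = 19; LS_B = 19−13 = 6
LF_A = min(LS_B=6, LS_C=21, LS_E=22, LS_F=20) = 6; LS_A = 6−6 = 0
Slack_D = LS_D − ES_D = 25 − 10 = 15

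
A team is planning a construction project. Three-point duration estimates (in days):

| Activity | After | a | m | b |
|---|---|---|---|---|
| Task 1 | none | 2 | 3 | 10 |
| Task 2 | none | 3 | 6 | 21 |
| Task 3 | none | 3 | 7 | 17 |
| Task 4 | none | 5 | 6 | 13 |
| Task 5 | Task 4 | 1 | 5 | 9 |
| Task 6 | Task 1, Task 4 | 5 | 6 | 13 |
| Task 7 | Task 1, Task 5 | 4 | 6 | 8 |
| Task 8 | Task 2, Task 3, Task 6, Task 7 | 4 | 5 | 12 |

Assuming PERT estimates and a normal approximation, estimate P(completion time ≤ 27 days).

0.894

te_Task 1 = (2 + 4·3 + 10)/6 = 24/6 = 4; σ²_Task 1 = ((10−2)/6)² = 1.778
te_Task 2 = (3 + 4·6 + 21)/6 = 48/6 = 8; σ²_Task 2 = ((21−3)/6)² = 9.000
te_Task 3 = (3 + 4·7 + 17)/6 = 48/6 = 8; σ²_Task 3 = ((17−3)/6)² = 5.444
te_Task 4 = (5 + 4·6 + 13)/6 = 42/6 = 7; σ²_Task 4 = ((13−5)/6)² = 1.778
te_Task 5 = (1 + 4·5 + 9)/6 = 30/6 = 5; σ²_Task 5 = ((9−1)/6)² = 1.778
te_Task 6 = (5 + 4·6 + 13)/6 = 42/6 = 7; σ²_Task 6 = ((13−5)/6)² = 1.778
te_Task 7 = (4 + 4·6 + 8)/6 = 36/6 = 6; σ²_Task 7 = ((8−4)/6)² = 0.444
te_Task 8 = (4 + 4·5 + 12)/6 = 36/6 = 6; σ²_Task 8 = ((12−4)/6)² = 1.778

Forward pass:
ES_Task 1 = 0; EF_Task 1 = 4
ES_Task 2 = 0; EF_Task 2 = 8
ES_Task 3 = 0; EF_Task 3 = 8
ES_Task 4 = 0; EF_Task 4 = 7
ES_Task 5 = 7; EF_Task 5 = 7+5 = 12
ES_Task 6 = max(EF_Task 1=4, EF_Task 4=7) = 7; EF_Task 6 = 7+7 = 14
ES_Task 7 = max(EF_Task 1=4, EF_Task 5=12) = 12; EF_Task 7 = 12+6 = 18
ES_Task 8 = max(EF_Task 2=8, EF_Task 3=8, EF_Task 6=14, EF_Task 7=18) = 18; EF_Task 8 = 18+6 = 24
Expected project duration μ = 24 days. Critical path: Task 4 → Task 5 → Task 7 → Task 8.

Variance along critical path = 1.778 + 1.778 + 0.444 + 1.778 = 5.778; σ = √5.778 = 2.404 days.
Z = (27 − 24) / 2.404 = 1.248
P(T ≤ 27) = Φ(1.248) ≈ 0.894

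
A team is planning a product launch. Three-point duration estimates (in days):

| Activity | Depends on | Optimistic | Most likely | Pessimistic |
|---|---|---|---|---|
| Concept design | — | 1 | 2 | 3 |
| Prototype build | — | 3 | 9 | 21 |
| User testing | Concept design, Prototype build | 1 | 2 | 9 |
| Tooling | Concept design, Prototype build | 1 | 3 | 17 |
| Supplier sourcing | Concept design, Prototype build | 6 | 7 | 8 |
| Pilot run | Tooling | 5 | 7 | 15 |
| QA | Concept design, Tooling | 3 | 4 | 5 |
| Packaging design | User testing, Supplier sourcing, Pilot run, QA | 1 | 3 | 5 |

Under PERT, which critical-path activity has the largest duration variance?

Prototype build

te_Concept design = (1 + 4·2 + 3)/6 = 12/6 = 2; σ²_Concept design = ((3−1)/6)² = 0.111
te_Prototype build = (3 + 4·9 + 21)/6 = 60/6 = 10; σ²_Prototype build = ((21−3)/6)² = 9.000
te_User testing = (1 + 4·2 + 9)/6 = 18/6 = 3; σ²_User testing = ((9−1)/6)² = 1.778
te_Tooling = (1 + 4·3 + 17)/6 = 30/6 = 5; σ²_Tooling = ((17−1)/6)² = 7.111
te_Supplier sourcing = (6 + 4·7 + 8)/6 = 42/6 = 7; σ²_Supplier sourcing = ((8−6)/6)² = 0.111
te_Pilot run = (5 + 4·7 + 15)/6 = 48/6 = 8; σ²_Pilot run = ((15−5)/6)² = 2.778
te_QA = (3 + 4·4 + 5)/6 = 24/6 = 4; σ²_QA = ((5−3)/6)² = 0.111
te_Packaging design = (1 + 4·3 + 5)/6 = 18/6 = 3; σ²_Packaging design = ((5−1)/6)² = 0.444

Forward pass:
ES_Concept design = 0; EF_Concept design = 2
ES_Prototype build = 0; EF_Prototype build = 10
ES_User testing = max(EF_Concept design=2, EF_Prototype build=10) = 10; EF_User testing = 10+3 = 13
ES_Tooling = max(EF_Concept design=2, EF_Prototype build=10) = 10; EF_Tooling = 10+5 = 15
ES_Supplier sourcing = max(EF_Concept design=2, EF_Prototype build=10) = 10; EF_Supplier sourcing = 10+7 = 17
ES_Pilot run = 15; EF_Pilot run = 15+8 = 23
ES_QA = max(EF_Concept design=2, EF_Tooling=15) = 15; EF_QA = 15+4 = 19
ES_Packaging design = max(EF_User testing=13, EF_Supplier sourcing=17, EF_Pilot run=23, EF_QA=19) = 23; EF_Packaging design = 23+3 = 26
Expected project duration μ = 26 days. Critical path: Prototype build → Tooling → Pilot run → Packaging design.

Variances on critical path: σ²_Prototype build=9.000, σ²_Tooling=7.111, σ²_Pilot run=2.778, σ²_Packaging design=0.444.
Largest is σ²_Prototype build = 9.000.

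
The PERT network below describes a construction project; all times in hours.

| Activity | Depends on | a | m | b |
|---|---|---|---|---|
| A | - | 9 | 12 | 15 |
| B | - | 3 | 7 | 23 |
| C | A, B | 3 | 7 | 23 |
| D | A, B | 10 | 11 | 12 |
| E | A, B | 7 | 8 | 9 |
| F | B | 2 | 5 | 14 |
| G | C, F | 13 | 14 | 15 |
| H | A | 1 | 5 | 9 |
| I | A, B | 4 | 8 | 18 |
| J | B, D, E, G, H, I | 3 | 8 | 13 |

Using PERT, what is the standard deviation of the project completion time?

3.87 hours

te_A = (9 + 4·12 + 15)/6 = 72/6 = 12; σ²_A = ((15−9)/6)² = 1.000
te_B = (3 + 4·7 + 23)/6 = 54/6 = 9; σ²_B = ((23−3)/6)² = 11.111
te_C = (3 + 4·7 + 23)/6 = 54/6 = 9; σ²_C = ((23−3)/6)² = 11.111
te_D = (10 + 4·11 + 12)/6 = 66/6 = 11; σ²_D = ((12−10)/6)² = 0.111
te_E = (7 + 4·8 + 9)/6 = 48/6 = 8; σ²_E = ((9−7)/6)² = 0.111
te_F = (2 + 4·5 + 14)/6 = 36/6 = 6; σ²_F = ((14−2)/6)² = 4.000
te_G = (13 + 4·14 + 15)/6 = 84/6 = 14; σ²_G = ((15−13)/6)² = 0.111
te_H = (1 + 4·5 + 9)/6 = 30/6 = 5; σ²_H = ((9−1)/6)² = 1.778
te_I = (4 + 4·8 + 18)/6 = 54/6 = 9; σ²_I = ((18−4)/6)² = 5.444
te_J = (3 + 4·8 + 13)/6 = 48/6 = 8; σ²_J = ((13−3)/6)² = 2.778

Forward pass:
ES_A = 0; EF_A = 12
ES_B = 0; EF_B = 9
ES_C = max(EF_A=12, EF_B=9) = 12; EF_C = 12+9 = 21
ES_D = max(EF_A=12, EF_B=9) = 12; EF_D = 12+11 = 23
ES_E = max(EF_A=12, EF_B=9) = 12; EF_E = 12+8 = 20
ES_F = 9; EF_F = 9+6 = 15
ES_G = max(EF_C=21, EF_F=15) = 21; EF_G = 21+14 = 35
ES_H = 12; EF_H = 12+5 = 17
ES_I = max(EF_A=12, EF_B=9) = 12; EF_I = 12+9 = 21
ES_J = max(EF_B=9, EF_D=23, EF_E=20, EF_G=35, EF_H=17, EF_I=21) = 35; EF_J = 35+8 = 43
Expected project duration μ = 43 hours. Critical path: A → C → G → J.

Variance along critical path = 1.000 + 11.111 + 0.111 + 2.778 = 15.000
σ = √15.000 = 3.873 hours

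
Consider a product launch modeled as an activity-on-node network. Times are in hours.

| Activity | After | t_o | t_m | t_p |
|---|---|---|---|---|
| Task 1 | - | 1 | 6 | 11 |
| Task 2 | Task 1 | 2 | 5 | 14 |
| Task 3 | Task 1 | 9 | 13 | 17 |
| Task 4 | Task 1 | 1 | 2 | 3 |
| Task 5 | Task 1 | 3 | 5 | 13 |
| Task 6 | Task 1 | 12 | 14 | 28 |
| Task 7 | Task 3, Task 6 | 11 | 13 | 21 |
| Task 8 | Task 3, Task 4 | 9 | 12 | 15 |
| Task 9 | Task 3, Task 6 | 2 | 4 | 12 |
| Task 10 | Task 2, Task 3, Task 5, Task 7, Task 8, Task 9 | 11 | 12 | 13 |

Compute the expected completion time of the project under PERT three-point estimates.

48 hours

te_Task 1 = (1 + 4·6 + 11)/6 = 36/6 = 6
te_Task 2 = (2 + 4·5 + 14)/6 = 36/6 = 6
te_Task 3 = (9 + 4·13 + 17)/6 = 78/6 = 13
te_Task 4 = (1 + 4·2 + 3)/6 = 12/6 = 2
te_Task 5 = (3 + 4·5 + 13)/6 = 36/6 = 6
te_Task 6 = (12 + 4·14 + 28)/6 = 96/6 = 16
te_Task 7 = (11 + 4·13 + 21)/6 = 84/6 = 14
te_Task 8 = (9 + 4·12 + 15)/6 = 72/6 = 12
te_Task 9 = (2 + 4·4 + 12)/6 = 30/6 = 5
te_Task 10 = (11 + 4·12 + 13)/6 = 72/6 = 12

Forward pass:
ES_Task 1 = 0; EF_Task 1 = 6
ES_Task 2 = 6; EF_Task 2 = 6+6 = 12
ES_Task 3 = 6; EF_Task 3 = 6+13 = 19
ES_Task 4 = 6; EF_Task 4 = 6+2 = 8
ES_Task 5 = 6; EF_Task 5 = 6+6 = 12
ES_Task 6 = 6; EF_Task 6 = 6+16 = 22
ES_Task 7 = max(EF_Task 3=19, EF_Task 6=22) = 22; EF_Task 7 = 22+14 = 36
ES_Task 8 = max(EF_Task 3=19, EF_Task 4=8) = 19; EF_Task 8 = 19+12 = 31
ES_Task 9 = max(EF_Task 3=19, EF_Task 6=22) = 22; EF_Task 9 = 22+5 = 27
ES_Task 10 = max(EF_Task 2=12, EF_Task 3=19, EF_Task 5=12, EF_Task 7=36, EF_Task 8=31, EF_Task 9=27) = 36; EF_Task 10 = 36+12 = 48
Expected project duration μ = 48 hours. Critical path: Task 1 → Task 6 → Task 7 → Task 10.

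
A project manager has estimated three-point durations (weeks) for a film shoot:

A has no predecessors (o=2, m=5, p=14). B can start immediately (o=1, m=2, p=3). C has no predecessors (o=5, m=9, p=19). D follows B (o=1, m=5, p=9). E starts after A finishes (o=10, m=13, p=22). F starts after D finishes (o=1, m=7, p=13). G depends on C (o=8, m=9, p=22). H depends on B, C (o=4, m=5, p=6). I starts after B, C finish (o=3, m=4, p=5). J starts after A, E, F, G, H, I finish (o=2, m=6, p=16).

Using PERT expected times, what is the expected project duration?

te_A = (2 + 4·5 + 14)/6 = 36/6 = 6
te_B = (1 + 4·2 + 3)/6 = 12/6 = 2
te_C = (5 + 4·9 + 19)/6 = 60/6 = 10
te_D = (1 + 4·5 + 9)/6 = 30/6 = 5
te_E = (10 + 4·13 + 22)/6 = 84/6 = 14
te_F = (1 + 4·7 + 13)/6 = 42/6 = 7
te_G = (8 + 4·9 + 22)/6 = 66/6 = 11
te_H = (4 + 4·5 + 6)/6 = 30/6 = 5
te_I = (3 + 4·4 + 5)/6 = 24/6 = 4
te_J = (2 + 4·6 + 16)/6 = 42/6 = 7

Forward pass:
ES_A = 0; EF_A = 6
ES_B = 0; EF_B = 2
ES_C = 0; EF_C = 10
ES_D = 2; EF_D = 2+5 = 7
ES_E = 6; EF_E = 6+14 = 20
ES_F = 7; EF_F = 7+7 = 14
ES_G = 10; EF_G = 10+11 = 21
ES_H = max(EF_B=2, EF_C=10) = 10; EF_H = 10+5 = 15
ES_I = max(EF_B=2, EF_C=10) = 10; EF_I = 10+4 = 14
ES_J = max(EF_A=6, EF_E=20, EF_F=14, EF_G=21, EF_H=15, EF_I=14) = 21; EF_J = 21+7 = 28
Expected project duration μ = 28 weeks. Critical path: C → G → J.

28 weeks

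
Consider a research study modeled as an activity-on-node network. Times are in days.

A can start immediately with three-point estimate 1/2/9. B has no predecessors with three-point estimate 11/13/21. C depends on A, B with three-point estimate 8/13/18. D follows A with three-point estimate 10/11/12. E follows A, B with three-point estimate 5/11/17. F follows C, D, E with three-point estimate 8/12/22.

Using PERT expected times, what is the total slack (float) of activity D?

13 days

te_A = (1 + 4·2 + 9)/6 = 18/6 = 3
te_B = (11 + 4·13 + 21)/6 = 84/6 = 14
te_C = (8 + 4·13 + 18)/6 = 78/6 = 13
te_D = (10 + 4·11 + 12)/6 = 66/6 = 11
te_E = (5 + 4·11 + 17)/6 = 66/6 = 11
te_F = (8 + 4·12 + 22)/6 = 78/6 = 13

Forward pass:
ES_A = 0; EF_A = 3
ES_B = 0; EF_B = 14
ES_C = max(EF_A=3, EF_B=14) = 14; EF_C = 14+13 = 27
ES_D = 3; EF_D = 3+11 = 14
ES_E = max(EF_A=3, EF_B=14) = 14; EF_E = 14+11 = 25
ES_F = max(EF_C=27, EF_D=14, EF_E=25) = 27; EF_F = 27+13 = 40
Expected project duration μ = 40 days. Critical path: B → C → F.

Backward pass:
LF_F = 40; LS_F = 40−13 = 27
LF_E = LS_F = 27; LS_E = 27−11 = 16
LF_D = LS_F = 27; LS_D = 27−11 = 16
LF_C = LS_F = 27; LS_C = 27−13 = 14
LF_B = min(LS_C=14, LS_E=16) = 14; LS_B = 14−14 = 0
LF_A = min(LS_C=14, LS_D=16, LS_E=16) = 14; LS_A = 14−3 = 11
Slack_D = LS_D − ES_D = 16 − 3 = 13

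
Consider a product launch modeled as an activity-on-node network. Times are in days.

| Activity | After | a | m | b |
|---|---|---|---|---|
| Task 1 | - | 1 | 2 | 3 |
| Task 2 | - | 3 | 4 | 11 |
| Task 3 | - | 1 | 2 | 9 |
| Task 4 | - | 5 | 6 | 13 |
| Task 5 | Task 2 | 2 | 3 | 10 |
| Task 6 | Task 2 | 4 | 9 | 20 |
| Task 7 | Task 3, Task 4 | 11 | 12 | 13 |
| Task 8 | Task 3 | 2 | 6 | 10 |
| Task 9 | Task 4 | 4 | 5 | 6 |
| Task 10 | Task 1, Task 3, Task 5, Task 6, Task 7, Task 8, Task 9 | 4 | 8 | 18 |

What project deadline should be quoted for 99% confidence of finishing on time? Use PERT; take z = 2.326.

te_Task 1 = (1 + 4·2 + 3)/6 = 12/6 = 2; σ²_Task 1 = ((3−1)/6)² = 0.111
te_Task 2 = (3 + 4·4 + 11)/6 = 30/6 = 5; σ²_Task 2 = ((11−3)/6)² = 1.778
te_Task 3 = (1 + 4·2 + 9)/6 = 18/6 = 3; σ²_Task 3 = ((9−1)/6)² = 1.778
te_Task 4 = (5 + 4·6 + 13)/6 = 42/6 = 7; σ²_Task 4 = ((13−5)/6)² = 1.778
te_Task 5 = (2 + 4·3 + 10)/6 = 24/6 = 4; σ²_Task 5 = ((10−2)/6)² = 1.778
te_Task 6 = (4 + 4·9 + 20)/6 = 60/6 = 10; σ²_Task 6 = ((20−4)/6)² = 7.111
te_Task 7 = (11 + 4·12 + 13)/6 = 72/6 = 12; σ²_Task 7 = ((13−11)/6)² = 0.111
te_Task 8 = (2 + 4·6 + 10)/6 = 36/6 = 6; σ²_Task 8 = ((10−2)/6)² = 1.778
te_Task 9 = (4 + 4·5 + 6)/6 = 30/6 = 5; σ²_Task 9 = ((6−4)/6)² = 0.111
te_Task 10 = (4 + 4·8 + 18)/6 = 54/6 = 9; σ²_Task 10 = ((18−4)/6)² = 5.444

Forward pass:
ES_Task 1 = 0; EF_Task 1 = 2
ES_Task 2 = 0; EF_Task 2 = 5
ES_Task 3 = 0; EF_Task 3 = 3
ES_Task 4 = 0; EF_Task 4 = 7
ES_Task 5 = 5; EF_Task 5 = 5+4 = 9
ES_Task 6 = 5; EF_Task 6 = 5+10 = 15
ES_Task 7 = max(EF_Task 3=3, EF_Task 4=7) = 7; EF_Task 7 = 7+12 = 19
ES_Task 8 = 3; EF_Task 8 = 3+6 = 9
ES_Task 9 = 7; EF_Task 9 = 7+5 = 12
ES_Task 10 = max(EF_Task 1=2, EF_Task 3=3, EF_Task 5=9, EF_Task 6=15, EF_Task 7=19, EF_Task 8=9, EF_Task 9=12) = 19; EF_Task 10 = 19+9 = 28
Expected project duration μ = 28 days. Critical path: Task 4 → Task 7 → Task 10.

Variance along critical path = 1.778 + 0.111 + 5.444 = 7.333; σ = 2.708 days.
D = μ + z·σ = 28 + 2.326·2.708 = 34.3 days

34.3 days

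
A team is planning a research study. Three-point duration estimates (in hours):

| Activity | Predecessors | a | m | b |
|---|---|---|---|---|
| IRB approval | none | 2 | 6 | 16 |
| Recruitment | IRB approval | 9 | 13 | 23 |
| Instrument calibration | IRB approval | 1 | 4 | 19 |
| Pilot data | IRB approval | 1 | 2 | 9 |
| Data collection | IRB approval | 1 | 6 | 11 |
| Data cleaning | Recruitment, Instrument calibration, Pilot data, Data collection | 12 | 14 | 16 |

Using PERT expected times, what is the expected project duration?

te_IRB approval = (2 + 4·6 + 16)/6 = 42/6 = 7
te_Recruitment = (9 + 4·13 + 23)/6 = 84/6 = 14
te_Instrument calibration = (1 + 4·4 + 19)/6 = 36/6 = 6
te_Pilot data = (1 + 4·2 + 9)/6 = 18/6 = 3
te_Data collection = (1 + 4·6 + 11)/6 = 36/6 = 6
te_Data cleaning = (12 + 4·14 + 16)/6 = 84/6 = 14

Forward pass:
ES_IRB approval = 0; EF_IRB approval = 7
ES_Recruitment = 7; EF_Recruitment = 7+14 = 21
ES_Instrument calibration = 7; EF_Instrument calibration = 7+6 = 13
ES_Pilot data = 7; EF_Pilot data = 7+3 = 10
ES_Data collection = 7; EF_Data collection = 7+6 = 13
ES_Data cleaning = max(EF_Recruitment=21, EF_Instrument calibration=13, EF_Pilot data=10, EF_Data collection=13) = 21; EF_Data cleaning = 21+14 = 35
Expected project duration μ = 35 hours. Critical path: IRB approval → Recruitment → Data cleaning.

35 hours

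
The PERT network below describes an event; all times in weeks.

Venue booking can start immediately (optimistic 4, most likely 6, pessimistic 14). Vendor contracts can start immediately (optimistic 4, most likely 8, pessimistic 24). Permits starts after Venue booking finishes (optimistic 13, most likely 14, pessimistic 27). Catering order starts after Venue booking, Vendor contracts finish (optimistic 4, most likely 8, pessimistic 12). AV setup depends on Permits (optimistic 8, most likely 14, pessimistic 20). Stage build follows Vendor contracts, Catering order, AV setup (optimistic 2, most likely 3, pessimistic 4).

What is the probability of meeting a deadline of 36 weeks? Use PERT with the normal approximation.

0.127

te_Venue booking = (4 + 4·6 + 14)/6 = 42/6 = 7; σ²_Venue booking = ((14−4)/6)² = 2.778
te_Vendor contracts = (4 + 4·8 + 24)/6 = 60/6 = 10; σ²_Vendor contracts = ((24−4)/6)² = 11.111
te_Permits = (13 + 4·14 + 27)/6 = 96/6 = 16; σ²_Permits = ((27−13)/6)² = 5.444
te_Catering order = (4 + 4·8 + 12)/6 = 48/6 = 8; σ²_Catering order = ((12−4)/6)² = 1.778
te_AV setup = (8 + 4·14 + 20)/6 = 84/6 = 14; σ²_AV setup = ((20−8)/6)² = 4.000
te_Stage build = (2 + 4·3 + 4)/6 = 18/6 = 3; σ²_Stage build = ((4−2)/6)² = 0.111

Forward pass:
ES_Venue booking = 0; EF_Venue booking = 7
ES_Vendor contracts = 0; EF_Vendor contracts = 10
ES_Permits = 7; EF_Permits = 7+16 = 23
ES_Catering order = max(EF_Venue booking=7, EF_Vendor contracts=10) = 10; EF_Catering order = 10+8 = 18
ES_AV setup = 23; EF_AV setup = 23+14 = 37
ES_Stage build = max(EF_Vendor contracts=10, EF_Catering order=18, EF_AV setup=37) = 37; EF_Stage build = 37+3 = 40
Expected project duration μ = 40 weeks. Critical path: Venue booking → Permits → AV setup → Stage build.

Variance along critical path = 2.778 + 5.444 + 4.000 + 0.111 = 12.333; σ = √12.333 = 3.512 weeks.
Z = (36 − 40) / 3.512 = -1.139
P(T ≤ 36) = Φ(-1.139) ≈ 0.127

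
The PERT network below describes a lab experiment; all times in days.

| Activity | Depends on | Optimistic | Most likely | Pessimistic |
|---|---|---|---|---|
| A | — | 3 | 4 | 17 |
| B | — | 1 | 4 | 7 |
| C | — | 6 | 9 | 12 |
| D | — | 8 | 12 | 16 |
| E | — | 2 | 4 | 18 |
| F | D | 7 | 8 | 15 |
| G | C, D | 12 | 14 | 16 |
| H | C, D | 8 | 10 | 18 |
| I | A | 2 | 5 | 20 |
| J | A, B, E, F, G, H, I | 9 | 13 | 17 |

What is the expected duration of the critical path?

39 days

te_A = (3 + 4·4 + 17)/6 = 36/6 = 6
te_B = (1 + 4·4 + 7)/6 = 24/6 = 4
te_C = (6 + 4·9 + 12)/6 = 54/6 = 9
te_D = (8 + 4·12 + 16)/6 = 72/6 = 12
te_E = (2 + 4·4 + 18)/6 = 36/6 = 6
te_F = (7 + 4·8 + 15)/6 = 54/6 = 9
te_G = (12 + 4·14 + 16)/6 = 84/6 = 14
te_H = (8 + 4·10 + 18)/6 = 66/6 = 11
te_I = (2 + 4·5 + 20)/6 = 42/6 = 7
te_J = (9 + 4·13 + 17)/6 = 78/6 = 13

Forward pass:
ES_A = 0; EF_A = 6
ES_B = 0; EF_B = 4
ES_C = 0; EF_C = 9
ES_D = 0; EF_D = 12
ES_E = 0; EF_E = 6
ES_F = 12; EF_F = 12+9 = 21
ES_G = max(EF_C=9, EF_D=12) = 12; EF_G = 12+14 = 26
ES_H = max(EF_C=9, EF_D=12) = 12; EF_H = 12+11 = 23
ES_I = 6; EF_I = 6+7 = 13
ES_J = max(EF_A=6, EF_B=4, EF_E=6, EF_F=21, EF_G=26, EF_H=23, EF_I=13) = 26; EF_J = 26+13 = 39
Expected project duration μ = 39 days. Critical path: D → G → J.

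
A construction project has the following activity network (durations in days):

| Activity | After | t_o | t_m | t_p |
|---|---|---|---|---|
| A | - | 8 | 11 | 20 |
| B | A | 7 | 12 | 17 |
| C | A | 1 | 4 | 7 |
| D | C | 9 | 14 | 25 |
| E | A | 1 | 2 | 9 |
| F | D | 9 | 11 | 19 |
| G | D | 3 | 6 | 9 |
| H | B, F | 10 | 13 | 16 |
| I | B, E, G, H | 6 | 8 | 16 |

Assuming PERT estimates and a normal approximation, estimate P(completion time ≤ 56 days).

0.019

te_A = (8 + 4·11 + 20)/6 = 72/6 = 12; σ²_A = ((20−8)/6)² = 4.000
te_B = (7 + 4·12 + 17)/6 = 72/6 = 12; σ²_B = ((17−7)/6)² = 2.778
te_C = (1 + 4·4 + 7)/6 = 24/6 = 4; σ²_C = ((7−1)/6)² = 1.000
te_D = (9 + 4·14 + 25)/6 = 90/6 = 15; σ²_D = ((25−9)/6)² = 7.111
te_E = (1 + 4·2 + 9)/6 = 18/6 = 3; σ²_E = ((9−1)/6)² = 1.778
te_F = (9 + 4·11 + 19)/6 = 72/6 = 12; σ²_F = ((19−9)/6)² = 2.778
te_G = (3 + 4·6 + 9)/6 = 36/6 = 6; σ²_G = ((9−3)/6)² = 1.000
te_H = (10 + 4·13 + 16)/6 = 78/6 = 13; σ²_H = ((16−10)/6)² = 1.000
te_I = (6 + 4·8 + 16)/6 = 54/6 = 9; σ²_I = ((16−6)/6)² = 2.778

Forward pass:
ES_A = 0; EF_A = 12
ES_B = 12; EF_B = 12+12 = 24
ES_C = 12; EF_C = 12+4 = 16
ES_D = 16; EF_D = 16+15 = 31
ES_E = 12; EF_E = 12+3 = 15
ES_F = 31; EF_F = 31+12 = 43
ES_G = 31; EF_G = 31+6 = 37
ES_H = max(EF_B=24, EF_F=43) = 43; EF_H = 43+13 = 56
ES_I = max(EF_B=24, EF_E=15, EF_G=37, EF_H=56) = 56; EF_I = 56+9 = 65
Expected project duration μ = 65 days. Critical path: A → C → D → F → H → I.

Variance along critical path = 4.000 + 1.000 + 7.111 + 2.778 + 1.000 + 2.778 = 18.667; σ = √18.667 = 4.320 days.
Z = (56 − 65) / 4.320 = -2.083
P(T ≤ 56) = Φ(-2.083) ≈ 0.019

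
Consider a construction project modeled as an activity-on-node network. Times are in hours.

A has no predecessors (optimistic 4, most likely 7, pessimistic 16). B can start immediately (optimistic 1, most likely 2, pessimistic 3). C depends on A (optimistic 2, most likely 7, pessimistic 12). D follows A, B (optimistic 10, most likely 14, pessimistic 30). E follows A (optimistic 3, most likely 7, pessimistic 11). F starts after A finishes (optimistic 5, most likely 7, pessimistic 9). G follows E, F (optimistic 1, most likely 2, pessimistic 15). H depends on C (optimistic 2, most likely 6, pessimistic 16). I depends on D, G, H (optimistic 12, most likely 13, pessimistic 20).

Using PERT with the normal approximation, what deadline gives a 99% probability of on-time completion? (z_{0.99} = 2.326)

47.6 hours

te_A = (4 + 4·7 + 16)/6 = 48/6 = 8; σ²_A = ((16−4)/6)² = 4.000
te_B = (1 + 4·2 + 3)/6 = 12/6 = 2; σ²_B = ((3−1)/6)² = 0.111
te_C = (2 + 4·7 + 12)/6 = 42/6 = 7; σ²_C = ((12−2)/6)² = 2.778
te_D = (10 + 4·14 + 30)/6 = 96/6 = 16; σ²_D = ((30−10)/6)² = 11.111
te_E = (3 + 4·7 + 11)/6 = 42/6 = 7; σ²_E = ((11−3)/6)² = 1.778
te_F = (5 + 4·7 + 9)/6 = 42/6 = 7; σ²_F = ((9−5)/6)² = 0.444
te_G = (1 + 4·2 + 15)/6 = 24/6 = 4; σ²_G = ((15−1)/6)² = 5.444
te_H = (2 + 4·6 + 16)/6 = 42/6 = 7; σ²_H = ((16−2)/6)² = 5.444
te_I = (12 + 4·13 + 20)/6 = 84/6 = 14; σ²_I = ((20−12)/6)² = 1.778

Forward pass:
ES_A = 0; EF_A = 8
ES_B = 0; EF_B = 2
ES_C = 8; EF_C = 8+7 = 15
ES_D = max(EF_A=8, EF_B=2) = 8; EF_D = 8+16 = 24
ES_E = 8; EF_E = 8+7 = 15
ES_F = 8; EF_F = 8+7 = 15
ES_G = max(EF_E=15, EF_F=15) = 15; EF_G = 15+4 = 19
ES_H = 15; EF_H = 15+7 = 22
ES_I = max(EF_D=24, EF_G=19, EF_H=22) = 24; EF_I = 24+14 = 38
Expected project duration μ = 38 hours. Critical path: A → D → I.

Variance along critical path = 4.000 + 11.111 + 1.778 = 16.889; σ = 4.110 hours.
D = μ + z·σ = 38 + 2.326·4.110 = 47.6 hours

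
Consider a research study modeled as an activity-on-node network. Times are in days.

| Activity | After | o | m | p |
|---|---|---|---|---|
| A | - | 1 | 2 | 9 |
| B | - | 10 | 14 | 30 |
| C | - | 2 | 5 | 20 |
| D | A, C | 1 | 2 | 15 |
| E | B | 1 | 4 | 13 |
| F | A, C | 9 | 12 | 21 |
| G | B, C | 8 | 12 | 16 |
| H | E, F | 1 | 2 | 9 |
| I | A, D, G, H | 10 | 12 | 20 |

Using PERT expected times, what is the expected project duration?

41 days

te_A = (1 + 4·2 + 9)/6 = 18/6 = 3
te_B = (10 + 4·14 + 30)/6 = 96/6 = 16
te_C = (2 + 4·5 + 20)/6 = 42/6 = 7
te_D = (1 + 4·2 + 15)/6 = 24/6 = 4
te_E = (1 + 4·4 + 13)/6 = 30/6 = 5
te_F = (9 + 4·12 + 21)/6 = 78/6 = 13
te_G = (8 + 4·12 + 16)/6 = 72/6 = 12
te_H = (1 + 4·2 + 9)/6 = 18/6 = 3
te_I = (10 + 4·12 + 20)/6 = 78/6 = 13

Forward pass:
ES_A = 0; EF_A = 3
ES_B = 0; EF_B = 16
ES_C = 0; EF_C = 7
ES_D = max(EF_A=3, EF_C=7) = 7; EF_D = 7+4 = 11
ES_E = 16; EF_E = 16+5 = 21
ES_F = max(EF_A=3, EF_C=7) = 7; EF_F = 7+13 = 20
ES_G = max(EF_B=16, EF_C=7) = 16; EF_G = 16+12 = 28
ES_H = max(EF_E=21, EF_F=20) = 21; EF_H = 21+3 = 24
ES_I = max(EF_A=3, EF_D=11, EF_G=28, EF_H=24) = 28; EF_I = 28+13 = 41
Expected project duration μ = 41 days. Critical path: B → G → I.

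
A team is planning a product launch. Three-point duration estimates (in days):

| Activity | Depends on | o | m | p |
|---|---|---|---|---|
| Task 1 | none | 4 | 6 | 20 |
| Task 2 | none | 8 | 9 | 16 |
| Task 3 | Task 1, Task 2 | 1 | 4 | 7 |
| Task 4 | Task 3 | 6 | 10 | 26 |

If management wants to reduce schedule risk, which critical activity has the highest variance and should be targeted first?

Task 4

te_Task 1 = (4 + 4·6 + 20)/6 = 48/6 = 8; σ²_Task 1 = ((20−4)/6)² = 7.111
te_Task 2 = (8 + 4·9 + 16)/6 = 60/6 = 10; σ²_Task 2 = ((16−8)/6)² = 1.778
te_Task 3 = (1 + 4·4 + 7)/6 = 24/6 = 4; σ²_Task 3 = ((7−1)/6)² = 1.000
te_Task 4 = (6 + 4·10 + 26)/6 = 72/6 = 12; σ²_Task 4 = ((26−6)/6)² = 11.111

Forward pass:
ES_Task 1 = 0; EF_Task 1 = 8
ES_Task 2 = 0; EF_Task 2 = 10
ES_Task 3 = max(EF_Task 1=8, EF_Task 2=10) = 10; EF_Task 3 = 10+4 = 14
ES_Task 4 = 14; EF_Task 4 = 14+12 = 26
Expected project duration μ = 26 days. Critical path: Task 2 → Task 3 → Task 4.

Variances on critical path: σ²_Task 2=1.778, σ²_Task 3=1.000, σ²_Task 4=11.111.
Largest is σ²_Task 4 = 11.111.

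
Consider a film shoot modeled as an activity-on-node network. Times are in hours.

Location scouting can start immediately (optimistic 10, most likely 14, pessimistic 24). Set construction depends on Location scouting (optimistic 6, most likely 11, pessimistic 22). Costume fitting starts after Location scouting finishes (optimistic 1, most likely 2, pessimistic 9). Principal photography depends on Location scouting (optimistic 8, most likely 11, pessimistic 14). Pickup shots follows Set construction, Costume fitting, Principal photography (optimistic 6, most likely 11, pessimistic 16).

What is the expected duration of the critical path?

te_Location scouting = (10 + 4·14 + 24)/6 = 90/6 = 15
te_Set construction = (6 + 4·11 + 22)/6 = 72/6 = 12
te_Costume fitting = (1 + 4·2 + 9)/6 = 18/6 = 3
te_Principal photography = (8 + 4·11 + 14)/6 = 66/6 = 11
te_Pickup shots = (6 + 4·11 + 16)/6 = 66/6 = 11

Forward pass:
ES_Location scouting = 0; EF_Location scouting = 15
ES_Set construction = 15; EF_Set construction = 15+12 = 27
ES_Costume fitting = 15; EF_Costume fitting = 15+3 = 18
ES_Principal photography = 15; EF_Principal photography = 15+11 = 26
ES_Pickup shots = max(EF_Set construction=27, EF_Costume fitting=18, EF_Principal photography=26) = 27; EF_Pickup shots = 27+11 = 38
Expected project duration μ = 38 hours. Critical path: Location scouting → Set construction → Pickup shots.

38 hours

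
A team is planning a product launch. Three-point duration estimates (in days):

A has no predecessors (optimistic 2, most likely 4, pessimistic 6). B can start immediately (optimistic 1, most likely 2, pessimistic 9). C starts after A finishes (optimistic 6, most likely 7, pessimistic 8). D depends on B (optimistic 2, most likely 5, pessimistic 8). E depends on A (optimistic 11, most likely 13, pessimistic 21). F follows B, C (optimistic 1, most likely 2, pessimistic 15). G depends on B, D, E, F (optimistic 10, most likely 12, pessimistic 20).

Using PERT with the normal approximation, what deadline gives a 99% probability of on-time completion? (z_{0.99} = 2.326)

te_A = (2 + 4·4 + 6)/6 = 24/6 = 4; σ²_A = ((6−2)/6)² = 0.444
te_B = (1 + 4·2 + 9)/6 = 18/6 = 3; σ²_B = ((9−1)/6)² = 1.778
te_C = (6 + 4·7 + 8)/6 = 42/6 = 7; σ²_C = ((8−6)/6)² = 0.111
te_D = (2 + 4·5 + 8)/6 = 30/6 = 5; σ²_D = ((8−2)/6)² = 1.000
te_E = (11 + 4·13 + 21)/6 = 84/6 = 14; σ²_E = ((21−11)/6)² = 2.778
te_F = (1 + 4·2 + 15)/6 = 24/6 = 4; σ²_F = ((15−1)/6)² = 5.444
te_G = (10 + 4·12 + 20)/6 = 78/6 = 13; σ²_G = ((20−10)/6)² = 2.778

Forward pass:
ES_A = 0; EF_A = 4
ES_B = 0; EF_B = 3
ES_C = 4; EF_C = 4+7 = 11
ES_D = 3; EF_D = 3+5 = 8
ES_E = 4; EF_E = 4+14 = 18
ES_F = max(EF_B=3, EF_C=11) = 11; EF_F = 11+4 = 15
ES_G = max(EF_B=3, EF_D=8, EF_E=18, EF_F=15) = 18; EF_G = 18+13 = 31
Expected project duration μ = 31 days. Critical path: A → E → G.

Variance along critical path = 0.444 + 2.778 + 2.778 = 6.000; σ = 2.449 days.
D = μ + z·σ = 31 + 2.326·2.449 = 36.7 days

36.7 days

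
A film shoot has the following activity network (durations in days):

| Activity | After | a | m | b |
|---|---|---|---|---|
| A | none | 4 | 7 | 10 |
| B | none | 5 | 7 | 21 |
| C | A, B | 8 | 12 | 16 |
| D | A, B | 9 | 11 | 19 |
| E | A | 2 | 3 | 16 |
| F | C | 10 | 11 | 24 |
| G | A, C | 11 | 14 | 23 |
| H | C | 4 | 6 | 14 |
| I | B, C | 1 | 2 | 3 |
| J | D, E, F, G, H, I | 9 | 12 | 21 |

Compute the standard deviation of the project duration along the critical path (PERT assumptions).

te_A = (4 + 4·7 + 10)/6 = 42/6 = 7; σ²_A = ((10−4)/6)² = 1.000
te_B = (5 + 4·7 + 21)/6 = 54/6 = 9; σ²_B = ((21−5)/6)² = 7.111
te_C = (8 + 4·12 + 16)/6 = 72/6 = 12; σ²_C = ((16−8)/6)² = 1.778
te_D = (9 + 4·11 + 19)/6 = 72/6 = 12; σ²_D = ((19−9)/6)² = 2.778
te_E = (2 + 4·3 + 16)/6 = 30/6 = 5; σ²_E = ((16−2)/6)² = 5.444
te_F = (10 + 4·11 + 24)/6 = 78/6 = 13; σ²_F = ((24−10)/6)² = 5.444
te_G = (11 + 4·14 + 23)/6 = 90/6 = 15; σ²_G = ((23−11)/6)² = 4.000
te_H = (4 + 4·6 + 14)/6 = 42/6 = 7; σ²_H = ((14−4)/6)² = 2.778
te_I = (1 + 4·2 + 3)/6 = 12/6 = 2; σ²_I = ((3−1)/6)² = 0.111
te_J = (9 + 4·12 + 21)/6 = 78/6 = 13; σ²_J = ((21−9)/6)² = 4.000

Forward pass:
ES_A = 0; EF_A = 7
ES_B = 0; EF_B = 9
ES_C = max(EF_A=7, EF_B=9) = 9; EF_C = 9+12 = 21
ES_D = max(EF_A=7, EF_B=9) = 9; EF_D = 9+12 = 21
ES_E = 7; EF_E = 7+5 = 12
ES_F = 21; EF_F = 21+13 = 34
ES_G = max(EF_A=7, EF_C=21) = 21; EF_G = 21+15 = 36
ES_H = 21; EF_H = 21+7 = 28
ES_I = max(EF_B=9, EF_C=21) = 21; EF_I = 21+2 = 23
ES_J = max(EF_D=21, EF_E=12, EF_F=34, EF_G=36, EF_H=28, EF_I=23) = 36; EF_J = 36+13 = 49
Expected project duration μ = 49 days. Critical path: B → C → G → J.

Variance along critical path = 7.111 + 1.778 + 4.000 + 4.000 = 16.889
σ = √16.889 = 4.110 days

4.11 days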